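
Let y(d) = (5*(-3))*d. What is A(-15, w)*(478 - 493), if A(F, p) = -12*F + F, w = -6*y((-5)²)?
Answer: -2475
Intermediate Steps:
y(d) = -15*d
w = 2250 (w = -(-90)*(-5)² = -(-90)*25 = -6*(-375) = 2250)
A(F, p) = -11*F
A(-15, w)*(478 - 493) = (-11*(-15))*(478 - 493) = 165*(-15) = -2475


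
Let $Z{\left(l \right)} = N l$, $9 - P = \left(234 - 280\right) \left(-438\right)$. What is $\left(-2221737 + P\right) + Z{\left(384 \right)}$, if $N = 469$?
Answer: $-2061780$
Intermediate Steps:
$P = -20139$ ($P = 9 - \left(234 - 280\right) \left(-438\right) = 9 - \left(-46\right) \left(-438\right) = 9 - 20148 = -20139$)
$Z{\left(l \right)} = 469 l$
$\left(-2221737 + P\right) + Z{\left(384 \right)} = \left(-2221737 - 20139\right) + 469 \cdot 384 = -2241876 + 180096 = -2061780$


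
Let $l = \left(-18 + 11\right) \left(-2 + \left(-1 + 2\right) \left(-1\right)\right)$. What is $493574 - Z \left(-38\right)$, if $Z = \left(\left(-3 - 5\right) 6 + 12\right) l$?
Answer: $464846$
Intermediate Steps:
$l = 21$ ($l = - 7 \left(-2 + 1 \left(-1\right)\right) = - 7 \left(-2 - 1\right) = \left(-7\right) \left(-3\right) = 21$)
$Z = -756$ ($Z = \left(\left(-3 - 5\right) 6 + 12\right) 21 = \left(\left(-8\right) 6 + 12\right) 21 = \left(-48 + 12\right) 21 = \left(-36\right) 21 = -756$)
$493574 - Z \left(-38\right) = 493574 - \left(-756\right) \left(-38\right) = 493574 - 28728 = 464846$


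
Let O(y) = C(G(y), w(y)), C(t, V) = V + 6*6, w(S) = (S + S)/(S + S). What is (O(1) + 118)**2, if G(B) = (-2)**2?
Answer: 24025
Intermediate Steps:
w(S) = 1 (w(S) = (2*S)/((2*S)) = (2*S)*(1/(2*S)) = 1)
G(B) = 4
C(t, V) = 36 + V (C(t, V) = V + 36 = 36 + V)
O(y) = 37 (O(y) = 36 + 1 = 37)
(O(1) + 118)**2 = (37 + 118)**2 = 155**2 = 24025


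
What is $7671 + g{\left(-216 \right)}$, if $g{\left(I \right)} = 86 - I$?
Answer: $7973$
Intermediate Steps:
$7671 + g{\left(-216 \right)} = 7671 + \left(86 - -216\right) = 7671 + \left(86 + 216\right) = 7671 + 302 = 7973$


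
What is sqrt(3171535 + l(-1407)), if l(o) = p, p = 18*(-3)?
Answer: sqrt(3171481) ≈ 1780.9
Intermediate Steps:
p = -54
l(o) = -54
sqrt(3171535 + l(-1407)) = sqrt(3171535 - 54) = sqrt(3171481)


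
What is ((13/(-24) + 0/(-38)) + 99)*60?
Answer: 11815/2 ≈ 5907.5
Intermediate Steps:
((13/(-24) + 0/(-38)) + 99)*60 = ((13*(-1/24) + 0*(-1/38)) + 99)*60 = ((-13/24 + 0) + 99)*60 = (-13/24 + 99)*60 = (2363/24)*60 = 11815/2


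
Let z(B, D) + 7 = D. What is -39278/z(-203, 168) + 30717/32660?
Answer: -55559741/228620 ≈ -243.02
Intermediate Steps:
z(B, D) = -7 + D
-39278/z(-203, 168) + 30717/32660 = -39278/(-7 + 168) + 30717/32660 = -39278/161 + 30717*(1/32660) = -39278*1/161 + 30717/32660 = -39278/161 + 30717/32660 = -55559741/228620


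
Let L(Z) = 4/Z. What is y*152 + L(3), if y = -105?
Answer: -47876/3 ≈ -15959.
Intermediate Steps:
y*152 + L(3) = -105*152 + 4/3 = -15960 + 4*(⅓) = -15960 + 4/3 = -47876/3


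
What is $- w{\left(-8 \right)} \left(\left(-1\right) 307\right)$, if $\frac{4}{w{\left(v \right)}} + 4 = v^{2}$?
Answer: $\frac{307}{15} \approx 20.467$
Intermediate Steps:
$w{\left(v \right)} = \frac{4}{-4 + v^{2}}$
$- w{\left(-8 \right)} \left(\left(-1\right) 307\right) = - \frac{4}{-4 + \left(-8\right)^{2}} \left(\left(-1\right) 307\right) = - \frac{4}{-4 + 64} \left(-307\right) = - \frac{4}{60} \left(-307\right) = - 4 \cdot \frac{1}{60} \left(-307\right) = - \frac{-307}{15} = \left(-1\right) \left(- \frac{307}{15}\right) = \frac{307}{15}$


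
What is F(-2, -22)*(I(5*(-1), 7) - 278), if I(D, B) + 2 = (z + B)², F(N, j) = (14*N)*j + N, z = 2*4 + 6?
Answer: 98854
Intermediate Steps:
z = 14 (z = 8 + 6 = 14)
F(N, j) = N + 14*N*j (F(N, j) = 14*N*j + N = N + 14*N*j)
I(D, B) = -2 + (14 + B)²
F(-2, -22)*(I(5*(-1), 7) - 278) = (-2*(1 + 14*(-22)))*((-2 + (14 + 7)²) - 278) = (-2*(1 - 308))*((-2 + 21²) - 278) = (-2*(-307))*((-2 + 441) - 278) = 614*(439 - 278) = 614*161 = 98854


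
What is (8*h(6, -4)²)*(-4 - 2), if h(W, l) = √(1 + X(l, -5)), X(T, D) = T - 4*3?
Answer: 720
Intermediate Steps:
X(T, D) = -12 + T (X(T, D) = T - 12 = -12 + T)
h(W, l) = √(-11 + l) (h(W, l) = √(1 + (-12 + l)) = √(-11 + l))
(8*h(6, -4)²)*(-4 - 2) = (8*(√(-11 - 4))²)*(-4 - 2) = (8*(√(-15))²)*(-6) = (8*(I*√15)²)*(-6) = (8*(-15))*(-6) = -120*(-6) = 720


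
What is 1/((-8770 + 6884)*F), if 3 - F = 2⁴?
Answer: 1/24518 ≈ 4.0786e-5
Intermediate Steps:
F = -13 (F = 3 - 1*2⁴ = 3 - 1*16 = 3 - 16 = -13)
1/((-8770 + 6884)*F) = 1/((-8770 + 6884)*(-13)) = -1/13/(-1886) = -1/1886*(-1/13) = 1/24518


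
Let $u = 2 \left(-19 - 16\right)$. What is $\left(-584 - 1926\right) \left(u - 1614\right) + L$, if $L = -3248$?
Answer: $4223592$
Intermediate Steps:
$u = -70$ ($u = 2 \left(-35\right) = -70$)
$\left(-584 - 1926\right) \left(u - 1614\right) + L = \left(-584 - 1926\right) \left(-70 - 1614\right) - 3248 = \left(-2510\right) \left(-1684\right) - 3248 = 4226840 - 3248 = 4223592$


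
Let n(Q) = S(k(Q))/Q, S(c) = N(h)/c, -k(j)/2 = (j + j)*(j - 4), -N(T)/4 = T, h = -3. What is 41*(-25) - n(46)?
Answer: -30364599/29624 ≈ -1025.0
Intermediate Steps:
N(T) = -4*T
k(j) = -4*j*(-4 + j) (k(j) = -2*(j + j)*(j - 4) = -2*2*j*(-4 + j) = -4*j*(-4 + j))
S(c) = 12/c (S(c) = (-4*(-3))/c = 12/c)
n(Q) = 3/(Q**2*(4 - Q)) (n(Q) = (12/((4*Q*(4 - Q))))/Q = (12*(1/(4*Q*(4 - Q))))/Q = (3/(Q*(4 - Q)))/Q = 3/(Q**2*(4 - Q)))
41*(-25) - n(46) = 41*(-25) - (-3)/(46**2*(-4 + 46)) = -1025 - (-3)/(2116*42) = -1025 - 1*(-1/29624) = -1025 + 1/29624 = -30364599/29624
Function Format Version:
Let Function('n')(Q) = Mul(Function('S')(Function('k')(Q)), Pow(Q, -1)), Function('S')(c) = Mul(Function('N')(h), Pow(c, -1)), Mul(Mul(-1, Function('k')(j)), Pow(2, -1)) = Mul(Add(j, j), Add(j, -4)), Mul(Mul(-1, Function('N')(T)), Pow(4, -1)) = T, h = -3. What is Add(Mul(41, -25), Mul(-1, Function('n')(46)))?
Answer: Rational(-30364599, 29624) ≈ -1025.0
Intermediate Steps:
Function('N')(T) = Mul(-4, T)
Function('k')(j) = Mul(-4, j, Add(-4, j)) (Function('k')(j) = Mul(-2, Mul(Add(j, j), Add(j, -4))) = Mul(-2, Mul(Mul(2, j), Add(-4, j))) = Mul(-2, Mul(2, j, Add(-4, j))) = Mul(-4, j, Add(-4, j)))
Function('S')(c) = Mul(12, Pow(c, -1)) (Function('S')(c) = Mul(Mul(-4, -3), Pow(c, -1)) = Mul(12, Pow(c, -1)))
Function('n')(Q) = Mul(3, Pow(Q, -2), Pow(Add(4, Mul(-1, Q)), -1)) (Function('n')(Q) = Mul(Mul(12, Pow(Mul(4, Q, Add(4, Mul(-1, Q))), -1)), Pow(Q, -1)) = Mul(Mul(12, Mul(Rational(1, 4), Pow(Q, -1), Pow(Add(4, Mul(-1, Q)), -1))), Pow(Q, -1)) = Mul(Mul(3, Pow(Q, -1), Pow(Add(4, Mul(-1, Q)), -1)), Pow(Q, -1)) = Mul(3, Pow(Q, -2), Pow(Add(4, Mul(-1, Q)), -1)))
Add(Mul(41, -25), Mul(-1, Function('n')(46))) = Add(Mul(41, -25), Mul(-1, Mul(-3, Pow(46, -2), Pow(Add(-4, 46), -1)))) = Add(-1025, Mul(-1, Mul(-3, Rational(1, 2116), Pow(42, -1)))) = Add(-1025, Mul(-1, Mul(-3, Rational(1, 2116), Rational(1, 42)))) = Add(-1025, Mul(-1, Rational(-1, 29624))) = Add(-1025, Rational(1, 29624)) = Rational(-30364599, 29624)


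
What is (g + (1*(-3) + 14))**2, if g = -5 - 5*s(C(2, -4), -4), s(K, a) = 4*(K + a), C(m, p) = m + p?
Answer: 15876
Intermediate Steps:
s(K, a) = 4*K + 4*a
g = 115 (g = -5 - 5*(4*(2 - 4) + 4*(-4)) = -5 - 5*(4*(-2) - 16) = -5 - 5*(-8 - 16) = -5 - 5*(-24) = -5 + 120 = 115)
(g + (1*(-3) + 14))**2 = (115 + (1*(-3) + 14))**2 = (115 + (-3 + 14))**2 = (115 + 11)**2 = 126**2 = 15876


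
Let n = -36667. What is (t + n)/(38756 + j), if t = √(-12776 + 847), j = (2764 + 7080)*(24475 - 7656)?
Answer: -36667/165604992 + I*√11929/165604992 ≈ -0.00022141 + 6.5952e-7*I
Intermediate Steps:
j = 165566236 (j = 9844*16819 = 165566236)
t = I*√11929 (t = √(-11929) = I*√11929 ≈ 109.22*I)
(t + n)/(38756 + j) = (I*√11929 - 36667)/(38756 + 165566236) = (-36667 + I*√11929)/165604992 = (-36667 + I*√11929)*(1/165604992) = -36667/165604992 + I*√11929/165604992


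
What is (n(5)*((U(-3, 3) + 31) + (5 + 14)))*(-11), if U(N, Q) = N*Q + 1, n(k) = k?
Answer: -2310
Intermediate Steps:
U(N, Q) = 1 + N*Q
(n(5)*((U(-3, 3) + 31) + (5 + 14)))*(-11) = (5*(((1 - 3*3) + 31) + (5 + 14)))*(-11) = (5*(((1 - 9) + 31) + 19))*(-11) = (5*((-8 + 31) + 19))*(-11) = (5*(23 + 19))*(-11) = (5*42)*(-11) = 210*(-11) = -2310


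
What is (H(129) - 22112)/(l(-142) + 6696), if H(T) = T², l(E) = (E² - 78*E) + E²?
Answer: -5471/58100 ≈ -0.094165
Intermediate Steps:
l(E) = -78*E + 2*E²
(H(129) - 22112)/(l(-142) + 6696) = (129² - 22112)/(2*(-142)*(-39 - 142) + 6696) = (16641 - 22112)/(2*(-142)*(-181) + 6696) = -5471/(51404 + 6696) = -5471/58100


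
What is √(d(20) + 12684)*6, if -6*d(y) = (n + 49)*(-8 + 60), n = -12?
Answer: 2*√111270 ≈ 667.14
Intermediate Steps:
d(y) = -962/3 (d(y) = -(-12 + 49)*(-8 + 60)/6 = -37*52/6 = -⅙*1924 = -962/3)
√(d(20) + 12684)*6 = √(-962/3 + 12684)*6 = √(37090/3)*6 = (√111270/3)*6 = 2*√111270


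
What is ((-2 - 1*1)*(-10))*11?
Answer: 330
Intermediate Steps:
((-2 - 1*1)*(-10))*11 = ((-2 - 1)*(-10))*11 = -3*(-10)*11 = 30*11 = 330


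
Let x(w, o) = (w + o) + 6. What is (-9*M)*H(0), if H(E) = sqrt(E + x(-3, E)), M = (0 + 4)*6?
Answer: -216*sqrt(3) ≈ -374.12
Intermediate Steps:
x(w, o) = 6 + o + w (x(w, o) = (o + w) + 6 = 6 + o + w)
M = 24 (M = 4*6 = 24)
H(E) = sqrt(3 + 2*E) (H(E) = sqrt(E + (6 + E - 3)) = sqrt(E + (3 + E)) = sqrt(3 + 2*E))
(-9*M)*H(0) = (-9*24)*sqrt(3 + 2*0) = -216*sqrt(3 + 0) = -216*sqrt(3)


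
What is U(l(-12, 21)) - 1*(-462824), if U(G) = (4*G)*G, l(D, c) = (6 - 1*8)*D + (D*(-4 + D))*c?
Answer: 66267368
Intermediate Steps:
l(D, c) = -2*D + D*c*(-4 + D) (l(D, c) = (6 - 8)*D + D*c*(-4 + D) = -2*D + D*c*(-4 + D))
U(G) = 4*G²
U(l(-12, 21)) - 1*(-462824) = 4*(-12*(-2 - 4*21 - 12*21))² - 1*(-462824) = 4*(-12*(-2 - 84 - 252))² + 462824 = 4*(-12*(-338))² + 462824 = 4*4056² + 462824 = 4*16451136 + 462824 = 65804544 + 462824 = 66267368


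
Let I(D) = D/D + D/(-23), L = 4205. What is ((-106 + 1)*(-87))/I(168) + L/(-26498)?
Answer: -38399807/26498 ≈ -1449.2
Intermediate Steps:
I(D) = 1 - D/23 (I(D) = 1 + D*(-1/23) = 1 - D/23)
((-106 + 1)*(-87))/I(168) + L/(-26498) = ((-106 + 1)*(-87))/(1 - 1/23*168) + 4205/(-26498) = (-105*(-87))/(1 - 168/23) + 4205*(-1/26498) = 9135/(-145/23) - 4205/26498 = 9135*(-23/145) - 4205/26498 = -1449 - 4205/26498 = -38399807/26498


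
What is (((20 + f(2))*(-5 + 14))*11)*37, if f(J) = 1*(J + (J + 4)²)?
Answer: 212454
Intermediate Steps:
f(J) = J + (4 + J)² (f(J) = 1*(J + (4 + J)²) = J + (4 + J)²)
(((20 + f(2))*(-5 + 14))*11)*37 = (((20 + (2 + (4 + 2)²))*(-5 + 14))*11)*37 = (((20 + (2 + 6²))*9)*11)*37 = (((20 + (2 + 36))*9)*11)*37 = (((20 + 38)*9)*11)*37 = ((58*9)*11)*37 = (522*11)*37 = 5742*37 = 212454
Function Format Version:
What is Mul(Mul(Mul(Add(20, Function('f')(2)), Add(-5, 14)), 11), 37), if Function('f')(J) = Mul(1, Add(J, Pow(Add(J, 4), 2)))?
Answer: 212454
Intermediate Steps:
Function('f')(J) = Add(J, Pow(Add(4, J), 2)) (Function('f')(J) = Mul(1, Add(J, Pow(Add(4, J), 2))) = Add(J, Pow(Add(4, J), 2)))
Mul(Mul(Mul(Add(20, Function('f')(2)), Add(-5, 14)), 11), 37) = Mul(Mul(Mul(Add(20, Add(2, Pow(Add(4, 2), 2))), Add(-5, 14)), 11), 37) = Mul(Mul(Mul(Add(20, Add(2, Pow(6, 2))), 9), 11), 37) = Mul(Mul(Mul(Add(20, Add(2, 36)), 9), 11), 37) = Mul(Mul(Mul(Add(20, 38), 9), 11), 37) = Mul(Mul(Mul(58, 9), 11), 37) = Mul(Mul(522, 11), 37) = Mul(5742, 37) = 212454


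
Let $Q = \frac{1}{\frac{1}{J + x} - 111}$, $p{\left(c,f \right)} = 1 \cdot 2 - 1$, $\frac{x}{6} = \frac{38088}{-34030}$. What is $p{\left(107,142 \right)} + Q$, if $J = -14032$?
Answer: $\frac{26275578855}{26514447599} \approx 0.99099$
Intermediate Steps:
$x = - \frac{114264}{17015}$ ($x = 6 \frac{38088}{-34030} = 6 \cdot 38088 \left(- \frac{1}{34030}\right) = 6 \left(- \frac{19044}{17015}\right) = - \frac{114264}{17015} \approx -6.7155$)
$p{\left(c,f \right)} = 1$ ($p{\left(c,f \right)} = 2 - 1 = 1$)
$Q = - \frac{238868744}{26514447599}$ ($Q = \frac{1}{\frac{1}{-14032 - \frac{114264}{17015}} - 111} = \frac{1}{\frac{1}{- \frac{238868744}{17015}} - 111} = \frac{1}{- \frac{17015}{238868744} - 111} = \frac{1}{- \frac{26514447599}{238868744}} = - \frac{238868744}{26514447599} \approx -0.009009$)
$p{\left(107,142 \right)} + Q = 1 - \frac{238868744}{26514447599} = \frac{26275578855}{26514447599}$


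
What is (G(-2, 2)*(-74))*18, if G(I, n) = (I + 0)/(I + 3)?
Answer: 2664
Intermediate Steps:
G(I, n) = I/(3 + I)
(G(-2, 2)*(-74))*18 = (-2/(3 - 2)*(-74))*18 = (-2/1*(-74))*18 = (-2*1*(-74))*18 = -2*(-74)*18 = 148*18 = 2664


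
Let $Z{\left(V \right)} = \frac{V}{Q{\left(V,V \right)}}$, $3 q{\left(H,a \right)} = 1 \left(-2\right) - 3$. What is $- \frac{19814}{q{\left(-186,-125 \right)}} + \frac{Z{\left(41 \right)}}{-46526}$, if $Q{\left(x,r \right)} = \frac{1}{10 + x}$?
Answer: $\frac{2765588037}{232630} \approx 11888.0$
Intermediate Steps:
$q{\left(H,a \right)} = - \frac{5}{3}$ ($q{\left(H,a \right)} = \frac{1 \left(-2\right) - 3}{3} = \frac{-2 - 3}{3} = \frac{1}{3} \left(-5\right) = - \frac{5}{3}$)
$Z{\left(V \right)} = V \left(10 + V\right)$ ($Z{\left(V \right)} = \frac{V}{\frac{1}{10 + V}} = V \left(10 + V\right)$)
$- \frac{19814}{q{\left(-186,-125 \right)}} + \frac{Z{\left(41 \right)}}{-46526} = - \frac{19814}{- \frac{5}{3}} + \frac{41 \left(10 + 41\right)}{-46526} = \left(-19814\right) \left(- \frac{3}{5}\right) + 41 \cdot 51 \left(- \frac{1}{46526}\right) = \frac{59442}{5} + 2091 \left(- \frac{1}{46526}\right) = \frac{59442}{5} - \frac{2091}{46526} = \frac{2765588037}{232630}$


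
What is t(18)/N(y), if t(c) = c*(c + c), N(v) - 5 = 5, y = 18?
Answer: 324/5 ≈ 64.800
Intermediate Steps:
N(v) = 10 (N(v) = 5 + 5 = 10)
t(c) = 2*c² (t(c) = c*(2*c) = 2*c²)
t(18)/N(y) = (2*18²)/10 = (2*324)*(⅒) = 648*(⅒) = 324/5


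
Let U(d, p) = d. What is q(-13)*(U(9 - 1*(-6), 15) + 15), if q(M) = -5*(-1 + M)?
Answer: 2100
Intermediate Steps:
q(M) = 5 - 5*M
q(-13)*(U(9 - 1*(-6), 15) + 15) = (5 - 5*(-13))*((9 - 1*(-6)) + 15) = (5 + 65)*((9 + 6) + 15) = 70*(15 + 15) = 70*30 = 2100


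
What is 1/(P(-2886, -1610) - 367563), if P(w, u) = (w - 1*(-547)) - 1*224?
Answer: -1/370126 ≈ -2.7018e-6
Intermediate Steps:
P(w, u) = 323 + w (P(w, u) = (w + 547) - 224 = (547 + w) - 224 = 323 + w)
1/(P(-2886, -1610) - 367563) = 1/((323 - 2886) - 367563) = 1/(-2563 - 367563) = 1/(-370126) = -1/370126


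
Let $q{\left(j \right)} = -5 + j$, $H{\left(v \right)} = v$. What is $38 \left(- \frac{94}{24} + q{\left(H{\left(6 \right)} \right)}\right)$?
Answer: $- \frac{665}{6} \approx -110.83$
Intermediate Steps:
$38 \left(- \frac{94}{24} + q{\left(H{\left(6 \right)} \right)}\right) = 38 \left(- \frac{94}{24} + \left(-5 + 6\right)\right) = 38 \left(\left(-94\right) \frac{1}{24} + 1\right) = 38 \left(- \frac{47}{12} + 1\right) = 38 \left(- \frac{35}{12}\right) = - \frac{665}{6}$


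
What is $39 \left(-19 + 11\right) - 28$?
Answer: $-340$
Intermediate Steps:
$39 \left(-19 + 11\right) - 28 = 39 \left(-8\right) - 28 = -312 - 28 = -340$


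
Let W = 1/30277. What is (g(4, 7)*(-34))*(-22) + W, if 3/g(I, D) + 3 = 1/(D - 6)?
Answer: -33970793/30277 ≈ -1122.0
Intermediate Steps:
g(I, D) = 3/(-3 + 1/(-6 + D)) (g(I, D) = 3/(-3 + 1/(D - 6)) = 3/(-3 + 1/(-6 + D)))
W = 1/30277 ≈ 3.3028e-5
(g(4, 7)*(-34))*(-22) + W = ((3*(6 - 1*7)/(-19 + 3*7))*(-34))*(-22) + 1/30277 = ((3*(6 - 7)/(-19 + 21))*(-34))*(-22) + 1/30277 = ((3*(-1)/2)*(-34))*(-22) + 1/30277 = ((3*(½)*(-1))*(-34))*(-22) + 1/30277 = -3/2*(-34)*(-22) + 1/30277 = 51*(-22) + 1/30277 = -1122 + 1/30277 = -33970793/30277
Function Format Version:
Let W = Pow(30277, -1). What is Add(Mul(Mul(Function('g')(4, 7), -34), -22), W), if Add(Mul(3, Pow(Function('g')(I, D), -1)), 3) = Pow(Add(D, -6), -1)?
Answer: Rational(-33970793, 30277) ≈ -1122.0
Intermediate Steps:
Function('g')(I, D) = Mul(3, Pow(Add(-3, Pow(Add(-6, D), -1)), -1)) (Function('g')(I, D) = Mul(3, Pow(Add(-3, Pow(Add(D, -6), -1)), -1)) = Mul(3, Pow(Add(-3, Pow(Add(-6, D), -1)), -1)))
W = Rational(1, 30277) ≈ 3.3028e-5
Add(Mul(Mul(Function('g')(4, 7), -34), -22), W) = Add(Mul(Mul(Mul(3, Pow(Add(-19, Mul(3, 7)), -1), Add(6, Mul(-1, 7))), -34), -22), Rational(1, 30277)) = Add(Mul(Mul(Mul(3, Pow(Add(-19, 21), -1), Add(6, -7)), -34), -22), Rational(1, 30277)) = Add(Mul(Mul(Mul(3, Pow(2, -1), -1), -34), -22), Rational(1, 30277)) = Add(Mul(Mul(Mul(3, Rational(1, 2), -1), -34), -22), Rational(1, 30277)) = Add(Mul(Mul(Rational(-3, 2), -34), -22), Rational(1, 30277)) = Add(Mul(51, -22), Rational(1, 30277)) = Add(-1122, Rational(1, 30277)) = Rational(-33970793, 30277)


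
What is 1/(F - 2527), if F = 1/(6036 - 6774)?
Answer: -738/1864927 ≈ -0.00039573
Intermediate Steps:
F = -1/738 (F = 1/(-738) = -1/738 ≈ -0.0013550)
1/(F - 2527) = 1/(-1/738 - 2527) = 1/(-1864927/738) = -738/1864927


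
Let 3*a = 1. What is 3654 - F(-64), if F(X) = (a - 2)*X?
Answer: 10642/3 ≈ 3547.3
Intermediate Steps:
a = ⅓ (a = (⅓)*1 = ⅓ ≈ 0.33333)
F(X) = -5*X/3 (F(X) = (⅓ - 2)*X = -5*X/3)
3654 - F(-64) = 3654 - (-5)*(-64)/3 = 3654 - 1*320/3 = 3654 - 320/3 = 10642/3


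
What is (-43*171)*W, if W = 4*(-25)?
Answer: 735300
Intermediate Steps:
W = -100
(-43*171)*W = -43*171*(-100) = -7353*(-100) = 735300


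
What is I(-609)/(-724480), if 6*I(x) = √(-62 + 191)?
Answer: -√129/4346880 ≈ -2.6129e-6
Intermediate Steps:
I(x) = √129/6 (I(x) = √(-62 + 191)/6 = √129/6)
I(-609)/(-724480) = (√129/6)/(-724480) = (√129/6)*(-1/724480) = -√129/4346880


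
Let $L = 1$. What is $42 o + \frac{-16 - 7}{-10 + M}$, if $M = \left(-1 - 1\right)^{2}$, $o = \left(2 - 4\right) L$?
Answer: $- \frac{481}{6} \approx -80.167$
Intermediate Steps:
$o = -2$ ($o = \left(2 - 4\right) 1 = \left(-2\right) 1 = -2$)
$M = 4$ ($M = \left(-2\right)^{2} = 4$)
$42 o + \frac{-16 - 7}{-10 + M} = 42 \left(-2\right) + \frac{-16 - 7}{-10 + 4} = -84 - \frac{23}{-6} = -84 - - \frac{23}{6} = -84 + \frac{23}{6} = - \frac{481}{6}$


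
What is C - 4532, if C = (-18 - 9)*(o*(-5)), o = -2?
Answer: -4802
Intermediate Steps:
C = -270 (C = (-18 - 9)*(-2*(-5)) = -27*10 = -270)
C - 4532 = -270 - 4532 = -4802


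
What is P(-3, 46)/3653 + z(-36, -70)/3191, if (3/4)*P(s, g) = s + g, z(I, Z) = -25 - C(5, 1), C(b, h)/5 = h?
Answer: 220082/34970169 ≈ 0.0062934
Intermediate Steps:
C(b, h) = 5*h
z(I, Z) = -30 (z(I, Z) = -25 - 5 = -30)
P(s, g) = 4*g/3 + 4*s/3 (P(s, g) = 4*(s + g)/3 = 4*(g + s)/3 = 4*g/3 + 4*s/3)
P(-3, 46)/3653 + z(-36, -70)/3191 = ((4/3)*46 + (4/3)*(-3))/3653 - 30/3191 = (184/3 - 4)*(1/3653) - 30*1/3191 = (172/3)*(1/3653) - 30/3191 = 172/10959 - 30/3191 = 220082/34970169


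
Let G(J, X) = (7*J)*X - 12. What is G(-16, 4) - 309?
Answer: -769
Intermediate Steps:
G(J, X) = -12 + 7*J*X (G(J, X) = 7*J*X - 12 = -12 + 7*J*X)
G(-16, 4) - 309 = (-12 + 7*(-16)*4) - 309 = (-12 - 448) - 309 = -460 - 309 = -769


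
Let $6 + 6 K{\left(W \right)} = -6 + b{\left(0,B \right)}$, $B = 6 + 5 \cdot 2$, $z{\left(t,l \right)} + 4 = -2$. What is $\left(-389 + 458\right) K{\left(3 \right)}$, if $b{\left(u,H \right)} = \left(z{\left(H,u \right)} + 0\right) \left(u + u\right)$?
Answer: $-138$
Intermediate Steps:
$z{\left(t,l \right)} = -6$ ($z{\left(t,l \right)} = -4 - 2 = -6$)
$B = 16$ ($B = 6 + 10 = 16$)
$b{\left(u,H \right)} = - 12 u$ ($b{\left(u,H \right)} = \left(-6 + 0\right) \left(u + u\right) = - 6 \cdot 2 u = - 12 u$)
$K{\left(W \right)} = -2$ ($K{\left(W \right)} = -1 + \frac{-6 - 0}{6} = -1 + \frac{-6 + 0}{6} = -1 + \frac{1}{6} \left(-6\right) = -1 - 1 = -2$)
$\left(-389 + 458\right) K{\left(3 \right)} = \left(-389 + 458\right) \left(-2\right) = 69 \left(-2\right) = -138$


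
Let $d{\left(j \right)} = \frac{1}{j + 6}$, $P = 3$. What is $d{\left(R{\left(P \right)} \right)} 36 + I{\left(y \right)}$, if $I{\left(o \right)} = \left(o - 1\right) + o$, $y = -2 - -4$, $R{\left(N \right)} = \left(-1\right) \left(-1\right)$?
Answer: $\frac{57}{7} \approx 8.1429$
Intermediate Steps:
$R{\left(N \right)} = 1$
$d{\left(j \right)} = \frac{1}{6 + j}$
$y = 2$ ($y = -2 + 4 = 2$)
$I{\left(o \right)} = -1 + 2 o$ ($I{\left(o \right)} = \left(-1 + o\right) + o = -1 + 2 o$)
$d{\left(R{\left(P \right)} \right)} 36 + I{\left(y \right)} = \frac{1}{6 + 1} \cdot 36 + \left(-1 + 2 \cdot 2\right) = \frac{1}{7} \cdot 36 + \left(-1 + 4\right) = \frac{1}{7} \cdot 36 + 3 = \frac{36}{7} + 3 = \frac{57}{7}$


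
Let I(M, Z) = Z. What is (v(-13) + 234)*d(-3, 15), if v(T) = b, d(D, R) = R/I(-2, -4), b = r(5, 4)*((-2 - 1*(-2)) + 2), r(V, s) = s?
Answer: -1815/2 ≈ -907.50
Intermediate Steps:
b = 8 (b = 4*((-2 - 1*(-2)) + 2) = 4*((-2 + 2) + 2) = 4*(0 + 2) = 4*2 = 8)
d(D, R) = -R/4 (d(D, R) = R/(-4) = R*(-¼) = -R/4)
v(T) = 8
(v(-13) + 234)*d(-3, 15) = (8 + 234)*(-¼*15) = 242*(-15/4) = -1815/2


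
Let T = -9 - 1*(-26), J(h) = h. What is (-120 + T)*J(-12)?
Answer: 1236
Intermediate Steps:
T = 17 (T = -9 + 26 = 17)
(-120 + T)*J(-12) = (-120 + 17)*(-12) = -103*(-12) = 1236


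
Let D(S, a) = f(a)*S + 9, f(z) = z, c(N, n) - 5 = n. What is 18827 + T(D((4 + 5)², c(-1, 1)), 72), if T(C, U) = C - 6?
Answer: 19316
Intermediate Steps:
c(N, n) = 5 + n
D(S, a) = 9 + S*a (D(S, a) = a*S + 9 = S*a + 9 = 9 + S*a)
T(C, U) = -6 + C
18827 + T(D((4 + 5)², c(-1, 1)), 72) = 18827 + (-6 + (9 + (4 + 5)²*(5 + 1))) = 18827 + (-6 + (9 + 9²*6)) = 18827 + (-6 + (9 + 81*6)) = 18827 + (-6 + (9 + 486)) = 18827 + (-6 + 495) = 18827 + 489 = 19316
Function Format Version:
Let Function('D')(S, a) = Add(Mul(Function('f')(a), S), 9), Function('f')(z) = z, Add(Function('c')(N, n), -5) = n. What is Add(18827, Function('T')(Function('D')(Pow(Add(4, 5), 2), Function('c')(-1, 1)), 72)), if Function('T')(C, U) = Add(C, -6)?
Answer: 19316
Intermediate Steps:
Function('c')(N, n) = Add(5, n)
Function('D')(S, a) = Add(9, Mul(S, a)) (Function('D')(S, a) = Add(Mul(a, S), 9) = Add(Mul(S, a), 9) = Add(9, Mul(S, a)))
Function('T')(C, U) = Add(-6, C)
Add(18827, Function('T')(Function('D')(Pow(Add(4, 5), 2), Function('c')(-1, 1)), 72)) = Add(18827, Add(-6, Add(9, Mul(Pow(Add(4, 5), 2), Add(5, 1))))) = Add(18827, Add(-6, Add(9, Mul(Pow(9, 2), 6)))) = Add(18827, Add(-6, Add(9, Mul(81, 6)))) = Add(18827, Add(-6, Add(9, 486))) = Add(18827, Add(-6, 495)) = Add(18827, 489) = 19316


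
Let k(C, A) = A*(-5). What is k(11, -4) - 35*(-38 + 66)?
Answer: -960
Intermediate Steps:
k(C, A) = -5*A
k(11, -4) - 35*(-38 + 66) = -5*(-4) - 35*(-38 + 66) = 20 - 35*28 = 20 - 980 = -960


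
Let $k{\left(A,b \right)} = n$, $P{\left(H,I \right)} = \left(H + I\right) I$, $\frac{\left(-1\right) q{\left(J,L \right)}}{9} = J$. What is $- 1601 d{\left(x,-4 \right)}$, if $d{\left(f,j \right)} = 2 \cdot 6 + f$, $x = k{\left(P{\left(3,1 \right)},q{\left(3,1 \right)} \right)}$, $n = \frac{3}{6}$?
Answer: $- \frac{40025}{2} \approx -20013.0$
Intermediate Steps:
$q{\left(J,L \right)} = - 9 J$
$n = \frac{1}{2}$ ($n = 3 \cdot \frac{1}{6} = \frac{1}{2} \approx 0.5$)
$P{\left(H,I \right)} = I \left(H + I\right)$
$k{\left(A,b \right)} = \frac{1}{2}$
$x = \frac{1}{2} \approx 0.5$
$d{\left(f,j \right)} = 12 + f$
$- 1601 d{\left(x,-4 \right)} = - 1601 \left(12 + \frac{1}{2}\right) = \left(-1601\right) \frac{25}{2} = - \frac{40025}{2}$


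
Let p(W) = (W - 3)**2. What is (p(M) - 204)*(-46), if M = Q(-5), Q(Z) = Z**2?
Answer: -12880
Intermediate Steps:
M = 25 (M = (-5)**2 = 25)
p(W) = (-3 + W)**2
(p(M) - 204)*(-46) = ((-3 + 25)**2 - 204)*(-46) = (22**2 - 204)*(-46) = (484 - 204)*(-46) = 280*(-46) = -12880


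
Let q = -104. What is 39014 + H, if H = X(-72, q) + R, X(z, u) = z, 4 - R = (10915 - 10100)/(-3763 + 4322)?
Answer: 21769999/559 ≈ 38945.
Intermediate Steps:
R = 1421/559 (R = 4 - (10915 - 10100)/(-3763 + 4322) = 4 - 815/559 = 1421/559 ≈ 2.5420)
H = -38827/559 (H = -72 + 1421/559 = -38827/559 ≈ -69.458)
39014 + H = 39014 - 38827/559 = 21769999/559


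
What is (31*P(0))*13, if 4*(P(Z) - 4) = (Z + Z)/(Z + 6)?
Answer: 1612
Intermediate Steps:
P(Z) = 4 + Z/(2*(6 + Z)) (P(Z) = 4 + ((Z + Z)/(Z + 6))/4 = 4 + ((2*Z)/(6 + Z))/4 = 4 + (2*Z/(6 + Z))/4 = 4 + Z/(2*(6 + Z)))
(31*P(0))*13 = (31*(3*(16 + 3*0)/(2*(6 + 0))))*13 = (31*((3/2)*(16 + 0)/6))*13 = (31*((3/2)*(⅙)*16))*13 = (31*4)*13 = 124*13 = 1612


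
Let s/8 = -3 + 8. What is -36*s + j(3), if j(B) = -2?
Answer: -1442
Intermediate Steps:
s = 40 (s = 8*(-3 + 8) = 8*5 = 40)
-36*s + j(3) = -36*40 - 2 = -1440 - 2 = -1442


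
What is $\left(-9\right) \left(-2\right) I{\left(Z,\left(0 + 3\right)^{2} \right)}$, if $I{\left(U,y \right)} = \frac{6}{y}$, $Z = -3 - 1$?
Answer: $12$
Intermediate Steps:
$Z = -4$
$\left(-9\right) \left(-2\right) I{\left(Z,\left(0 + 3\right)^{2} \right)} = \left(-9\right) \left(-2\right) \frac{6}{\left(0 + 3\right)^{2}} = 18 \frac{6}{3^{2}} = 18 \cdot \frac{6}{9} = 18 \cdot 6 \cdot \frac{1}{9} = 18 \cdot \frac{2}{3} = 12$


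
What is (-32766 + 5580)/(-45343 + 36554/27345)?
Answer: 743401170/1239867781 ≈ 0.59958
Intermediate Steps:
(-32766 + 5580)/(-45343 + 36554/27345) = -27186/(-45343 + 36554*(1/27345)) = -27186/(-45343 + 36554/27345) = -27186/(-1239867781/27345) = -27186*(-27345/1239867781) = 743401170/1239867781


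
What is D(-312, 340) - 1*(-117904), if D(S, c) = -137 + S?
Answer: 117455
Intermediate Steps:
D(-312, 340) - 1*(-117904) = (-137 - 312) - 1*(-117904) = -449 + 117904 = 117455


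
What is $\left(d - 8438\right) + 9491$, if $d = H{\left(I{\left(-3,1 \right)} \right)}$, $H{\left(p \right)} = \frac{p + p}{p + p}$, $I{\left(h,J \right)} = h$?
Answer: $1054$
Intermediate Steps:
$H{\left(p \right)} = 1$ ($H{\left(p \right)} = \frac{2 p}{2 p} = 2 p \frac{1}{2 p} = 1$)
$d = 1$
$\left(d - 8438\right) + 9491 = \left(1 - 8438\right) + 9491 = -8437 + 9491 = 1054$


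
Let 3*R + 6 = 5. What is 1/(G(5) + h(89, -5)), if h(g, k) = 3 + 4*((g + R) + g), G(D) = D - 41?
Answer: 3/2033 ≈ 0.0014757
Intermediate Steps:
R = -⅓ (R = -2 + (⅓)*5 = -2 + 5/3 = -⅓ ≈ -0.33333)
G(D) = -41 + D
h(g, k) = 5/3 + 8*g (h(g, k) = 3 + 4*((g - ⅓) + g) = 3 + 4*((-⅓ + g) + g) = 3 + 4*(-⅓ + 2*g) = 3 + (-4/3 + 8*g) = 5/3 + 8*g)
1/(G(5) + h(89, -5)) = 1/((-41 + 5) + (5/3 + 8*89)) = 1/(-36 + (5/3 + 712)) = 1/(-36 + 2141/3) = 1/(2033/3) = 3/2033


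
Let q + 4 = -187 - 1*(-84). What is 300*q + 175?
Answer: -31925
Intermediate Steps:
q = -107 (q = -4 + (-187 - 1*(-84)) = -4 + (-187 + 84) = -4 - 103 = -107)
300*q + 175 = 300*(-107) + 175 = -32100 + 175 = -31925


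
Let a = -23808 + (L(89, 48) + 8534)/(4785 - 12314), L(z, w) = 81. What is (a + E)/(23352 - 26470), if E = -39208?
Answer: 474456079/23475422 ≈ 20.211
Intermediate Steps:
a = -179259047/7529 (a = -23808 + (81 + 8534)/(4785 - 12314) = -23808 + 8615/(-7529) = -23808 + 8615*(-1/7529) = -23808 - 8615/7529 = -179259047/7529 ≈ -23809.)
(a + E)/(23352 - 26470) = (-179259047/7529 - 39208)/(23352 - 26470) = -474456079/7529/(-3118) = -474456079/7529*(-1/3118) = 474456079/23475422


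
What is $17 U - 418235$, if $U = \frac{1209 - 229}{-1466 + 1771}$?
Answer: $- \frac{25509003}{61} \approx -4.1818 \cdot 10^{5}$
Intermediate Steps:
$U = \frac{196}{61}$ ($U = \frac{980}{305} = 980 \cdot \frac{1}{305} = \frac{196}{61} \approx 3.2131$)
$17 U - 418235 = 17 \cdot \frac{196}{61} - 418235 = \frac{3332}{61} - 418235 = - \frac{25509003}{61}$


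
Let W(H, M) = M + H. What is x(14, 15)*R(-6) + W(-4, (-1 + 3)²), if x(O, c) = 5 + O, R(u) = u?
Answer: -114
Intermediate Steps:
W(H, M) = H + M
x(14, 15)*R(-6) + W(-4, (-1 + 3)²) = (5 + 14)*(-6) + (-4 + (-1 + 3)²) = 19*(-6) + (-4 + 2²) = -114 + (-4 + 4) = -114 + 0 = -114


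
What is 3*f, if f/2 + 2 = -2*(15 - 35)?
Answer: 228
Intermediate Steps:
f = 76 (f = -4 + 2*(-2*(15 - 35)) = -4 + 2*(-2*(-20)) = -4 + 2*40 = -4 + 80 = 76)
3*f = 3*76 = 228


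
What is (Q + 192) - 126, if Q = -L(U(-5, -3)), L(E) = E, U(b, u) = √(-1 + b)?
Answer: 66 - I*√6 ≈ 66.0 - 2.4495*I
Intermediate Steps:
Q = -I*√6 (Q = -√(-1 - 5) = -√(-6) = -I*√6 ≈ -2.4495*I)
(Q + 192) - 126 = (-I*√6 + 192) - 126 = (192 - I*√6) - 126 = 66 - I*√6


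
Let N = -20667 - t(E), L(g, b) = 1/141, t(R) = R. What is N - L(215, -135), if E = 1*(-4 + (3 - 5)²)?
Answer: -2914048/141 ≈ -20667.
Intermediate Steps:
E = 0 (E = 1*(-4 + (-2)²) = 1*(-4 + 4) = 1*0 = 0)
L(g, b) = 1/141
N = -20667 (N = -20667 - 1*0 = -20667 + 0 = -20667)
N - L(215, -135) = -20667 - 1*1/141 = -20667 - 1/141 = -2914048/141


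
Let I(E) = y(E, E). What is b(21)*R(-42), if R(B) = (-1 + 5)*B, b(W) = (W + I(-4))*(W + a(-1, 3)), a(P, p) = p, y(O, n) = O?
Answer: -68544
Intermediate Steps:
I(E) = E
b(W) = (-4 + W)*(3 + W) (b(W) = (W - 4)*(W + 3) = (-4 + W)*(3 + W))
R(B) = 4*B
b(21)*R(-42) = (-12 + 21**2 - 1*21)*(4*(-42)) = (-12 + 441 - 21)*(-168) = 408*(-168) = -68544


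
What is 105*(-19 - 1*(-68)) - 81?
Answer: 5064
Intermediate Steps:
105*(-19 - 1*(-68)) - 81 = 105*(-19 + 68) - 81 = 105*49 - 81 = 5145 - 81 = 5064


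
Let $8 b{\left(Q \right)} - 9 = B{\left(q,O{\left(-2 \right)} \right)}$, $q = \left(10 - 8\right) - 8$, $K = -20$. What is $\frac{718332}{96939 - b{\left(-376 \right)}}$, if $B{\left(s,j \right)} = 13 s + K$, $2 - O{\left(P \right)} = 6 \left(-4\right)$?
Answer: $\frac{5746656}{775601} \approx 7.4093$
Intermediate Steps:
$O{\left(P \right)} = 26$ ($O{\left(P \right)} = 2 - 6 \left(-4\right) = 2 - -24 = 2 + 24 = 26$)
$q = -6$ ($q = 2 - 8 = -6$)
$B{\left(s,j \right)} = -20 + 13 s$ ($B{\left(s,j \right)} = 13 s - 20 = -20 + 13 s$)
$b{\left(Q \right)} = - \frac{89}{8}$ ($b{\left(Q \right)} = \frac{9}{8} + \frac{-20 + 13 \left(-6\right)}{8} = \frac{9}{8} + \frac{-20 - 78}{8} = \frac{9}{8} + \frac{1}{8} \left(-98\right) = \frac{9}{8} - \frac{49}{4} = - \frac{89}{8}$)
$\frac{718332}{96939 - b{\left(-376 \right)}} = \frac{718332}{96939 - - \frac{89}{8}} = \frac{718332}{96939 + \frac{89}{8}} = \frac{718332}{\frac{775601}{8}} = 718332 \cdot \frac{8}{775601} = \frac{5746656}{775601}$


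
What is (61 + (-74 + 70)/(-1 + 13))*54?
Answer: 3276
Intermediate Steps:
(61 + (-74 + 70)/(-1 + 13))*54 = (61 - 4/12)*54 = (61 - 4*1/12)*54 = (61 - 1/3)*54 = (182/3)*54 = 3276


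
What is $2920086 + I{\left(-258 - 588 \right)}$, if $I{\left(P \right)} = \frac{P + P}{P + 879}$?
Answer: $\frac{32120382}{11} \approx 2.92 \cdot 10^{6}$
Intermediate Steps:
$I{\left(P \right)} = \frac{2 P}{879 + P}$
$2920086 + I{\left(-258 - 588 \right)} = 2920086 + \frac{2 \left(-258 - 588\right)}{879 - 846} = 2920086 + 2 \left(-846\right) \frac{1}{879 - 846} = 2920086 + 2 \left(-846\right) \frac{1}{33} = 2920086 - \frac{564}{11} = \frac{32120382}{11}$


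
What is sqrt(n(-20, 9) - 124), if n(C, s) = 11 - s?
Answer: I*sqrt(122) ≈ 11.045*I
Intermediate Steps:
sqrt(n(-20, 9) - 124) = sqrt((11 - 1*9) - 124) = sqrt((11 - 9) - 124) = sqrt(2 - 124) = sqrt(-122) = I*sqrt(122)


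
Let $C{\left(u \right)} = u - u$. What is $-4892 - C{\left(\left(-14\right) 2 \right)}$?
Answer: $-4892$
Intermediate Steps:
$C{\left(u \right)} = 0$
$-4892 - C{\left(\left(-14\right) 2 \right)} = -4892 - 0 = -4892 + 0 = -4892$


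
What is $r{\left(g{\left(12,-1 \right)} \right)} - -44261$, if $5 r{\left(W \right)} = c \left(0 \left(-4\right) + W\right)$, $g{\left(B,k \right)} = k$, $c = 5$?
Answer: $44260$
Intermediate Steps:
$r{\left(W \right)} = W$ ($r{\left(W \right)} = \frac{5 \left(0 \left(-4\right) + W\right)}{5} = \frac{5 \left(0 + W\right)}{5} = \frac{5 W}{5} = W$)
$r{\left(g{\left(12,-1 \right)} \right)} - -44261 = -1 - -44261 = -1 + 44261 = 44260$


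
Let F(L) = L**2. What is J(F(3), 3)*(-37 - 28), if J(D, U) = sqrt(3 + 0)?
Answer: -65*sqrt(3) ≈ -112.58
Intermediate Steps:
J(D, U) = sqrt(3)
J(F(3), 3)*(-37 - 28) = sqrt(3)*(-37 - 28) = sqrt(3)*(-65) = -65*sqrt(3)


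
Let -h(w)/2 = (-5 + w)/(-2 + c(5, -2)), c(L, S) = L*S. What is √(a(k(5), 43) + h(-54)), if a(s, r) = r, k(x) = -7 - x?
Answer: √1194/6 ≈ 5.7590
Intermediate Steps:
h(w) = -⅚ + w/6 (h(w) = -2*(-5 + w)/(-2 + 5*(-2)) = -2*(-5 + w)/(-2 - 10) = -2*(-5 + w)/(-12) = -2*(-5 + w)*(-1)/12 = -2*(5/12 - w/12) = -⅚ + w/6)
√(a(k(5), 43) + h(-54)) = √(43 + (-⅚ + (⅙)*(-54))) = √(43 + (-⅚ - 9)) = √(43 - 59/6) = √(199/6) = √1194/6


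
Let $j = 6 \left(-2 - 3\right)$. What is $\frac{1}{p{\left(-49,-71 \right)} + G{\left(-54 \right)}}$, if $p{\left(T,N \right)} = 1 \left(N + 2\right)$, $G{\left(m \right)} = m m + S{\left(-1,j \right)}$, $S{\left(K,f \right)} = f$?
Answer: $\frac{1}{2817} \approx 0.00035499$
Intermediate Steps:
$j = -30$ ($j = 6 \left(-5\right) = -30$)
$G{\left(m \right)} = -30 + m^{2}$ ($G{\left(m \right)} = m m - 30 = m^{2} - 30 = -30 + m^{2}$)
$p{\left(T,N \right)} = 2 + N$ ($p{\left(T,N \right)} = 1 \left(2 + N\right) = 2 + N$)
$\frac{1}{p{\left(-49,-71 \right)} + G{\left(-54 \right)}} = \frac{1}{\left(2 - 71\right) - \left(30 - \left(-54\right)^{2}\right)} = \frac{1}{-69 + \left(-30 + 2916\right)} = \frac{1}{-69 + 2886} = \frac{1}{2817}$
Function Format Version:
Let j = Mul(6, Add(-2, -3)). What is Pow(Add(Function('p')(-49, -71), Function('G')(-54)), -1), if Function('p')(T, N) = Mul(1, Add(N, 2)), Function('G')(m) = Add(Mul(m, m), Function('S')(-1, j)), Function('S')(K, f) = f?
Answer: Rational(1, 2817) ≈ 0.00035499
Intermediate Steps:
j = -30 (j = Mul(6, -5) = -30)
Function('G')(m) = Add(-30, Pow(m, 2)) (Function('G')(m) = Add(Mul(m, m), -30) = Add(Pow(m, 2), -30) = Add(-30, Pow(m, 2)))
Function('p')(T, N) = Add(2, N) (Function('p')(T, N) = Mul(1, Add(2, N)) = Add(2, N))
Pow(Add(Function('p')(-49, -71), Function('G')(-54)), -1) = Pow(Add(Add(2, -71), Add(-30, Pow(-54, 2))), -1) = Pow(Add(-69, Add(-30, 2916)), -1) = Pow(Add(-69, 2886), -1) = Pow(2817, -1) = Rational(1, 2817)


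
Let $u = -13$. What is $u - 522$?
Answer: $-535$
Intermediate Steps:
$u - 522 = -13 - 522 = -535$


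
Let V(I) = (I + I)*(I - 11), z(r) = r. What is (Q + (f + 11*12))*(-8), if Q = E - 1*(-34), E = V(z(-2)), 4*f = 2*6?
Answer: -1768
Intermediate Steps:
f = 3 (f = (2*6)/4 = (¼)*12 = 3)
V(I) = 2*I*(-11 + I) (V(I) = (2*I)*(-11 + I) = 2*I*(-11 + I))
E = 52 (E = 2*(-2)*(-11 - 2) = 2*(-2)*(-13) = 52)
Q = 86 (Q = 52 - 1*(-34) = 52 + 34 = 86)
(Q + (f + 11*12))*(-8) = (86 + (3 + 11*12))*(-8) = (86 + (3 + 132))*(-8) = (86 + 135)*(-8) = 221*(-8) = -1768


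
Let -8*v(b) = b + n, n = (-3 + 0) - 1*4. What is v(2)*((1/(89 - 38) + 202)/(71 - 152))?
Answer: -51515/33048 ≈ -1.5588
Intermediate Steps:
n = -7 (n = -3 - 4 = -7)
v(b) = 7/8 - b/8 (v(b) = -(b - 7)/8 = -(-7 + b)/8 = 7/8 - b/8)
v(2)*((1/(89 - 38) + 202)/(71 - 152)) = (7/8 - 1/8*2)*((1/(89 - 38) + 202)/(71 - 152)) = (7/8 - 1/4)*((1/51 + 202)/(-81)) = 5*((1/51 + 202)*(-1/81))/8 = 5*((10303/51)*(-1/81))/8 = (5/8)*(-10303/4131) = -51515/33048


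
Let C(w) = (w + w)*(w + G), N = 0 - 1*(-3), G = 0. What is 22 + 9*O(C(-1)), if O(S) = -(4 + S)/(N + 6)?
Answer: 16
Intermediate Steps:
N = 3 (N = 0 + 3 = 3)
C(w) = 2*w² (C(w) = (w + w)*(w + 0) = (2*w)*w = 2*w²)
O(S) = -4/9 - S/9 (O(S) = -(4 + S)/(3 + 6) = -(4 + S)/9 = -(4/9 + S/9) = -4/9 - S/9)
22 + 9*O(C(-1)) = 22 + 9*(-4/9 - 2*(-1)²/9) = 22 + 9*(-4/9 - 2/9) = 22 + 9*(-⅔) = 22 - 6 = 16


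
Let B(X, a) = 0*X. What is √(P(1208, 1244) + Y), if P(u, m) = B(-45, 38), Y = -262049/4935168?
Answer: I*√62367662/34272 ≈ 0.23043*I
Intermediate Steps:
Y = -262049/4935168 (Y = -262049*1/4935168 = -262049/4935168 ≈ -0.053098)
B(X, a) = 0
P(u, m) = 0
√(P(1208, 1244) + Y) = √(0 - 262049/4935168) = √(-262049/4935168) = I*√62367662/34272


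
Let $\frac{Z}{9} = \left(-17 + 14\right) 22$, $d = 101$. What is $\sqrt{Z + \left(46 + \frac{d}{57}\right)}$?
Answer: $\frac{i \sqrt{1774695}}{57} \approx 23.372 i$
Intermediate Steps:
$Z = -594$ ($Z = 9 \left(-17 + 14\right) 22 = 9 \left(\left(-3\right) 22\right) = 9 \left(-66\right) = -594$)
$\sqrt{Z + \left(46 + \frac{d}{57}\right)} = \sqrt{-594 + \left(46 + \frac{101}{57}\right)} = \sqrt{-594 + \frac{2723}{57}} = \sqrt{- \frac{31135}{57}} = \frac{i \sqrt{1774695}}{57}$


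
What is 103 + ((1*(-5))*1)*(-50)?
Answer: 353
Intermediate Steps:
103 + ((1*(-5))*1)*(-50) = 103 - 5*1*(-50) = 103 - 5*(-50) = 103 + 250 = 353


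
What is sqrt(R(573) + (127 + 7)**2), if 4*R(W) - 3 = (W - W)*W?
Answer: sqrt(71827)/2 ≈ 134.00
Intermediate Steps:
R(W) = 3/4 (R(W) = 3/4 + ((W - W)*W)/4 = 3/4 + (0*W)/4 = 3/4 + (1/4)*0 = 3/4 + 0 = 3/4)
sqrt(R(573) + (127 + 7)**2) = sqrt(3/4 + (127 + 7)**2) = sqrt(3/4 + 134**2) = sqrt(3/4 + 17956) = sqrt(71827/4) = sqrt(71827)/2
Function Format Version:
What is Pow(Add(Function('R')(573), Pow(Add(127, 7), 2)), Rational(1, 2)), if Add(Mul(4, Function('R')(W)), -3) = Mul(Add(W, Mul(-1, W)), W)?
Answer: Mul(Rational(1, 2), Pow(71827, Rational(1, 2))) ≈ 134.00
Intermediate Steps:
Function('R')(W) = Rational(3, 4) (Function('R')(W) = Add(Rational(3, 4), Mul(Rational(1, 4), Mul(Add(W, Mul(-1, W)), W))) = Add(Rational(3, 4), Mul(Rational(1, 4), Mul(0, W))) = Add(Rational(3, 4), Mul(Rational(1, 4), 0)) = Add(Rational(3, 4), 0) = Rational(3, 4))
Pow(Add(Function('R')(573), Pow(Add(127, 7), 2)), Rational(1, 2)) = Pow(Add(Rational(3, 4), Pow(Add(127, 7), 2)), Rational(1, 2)) = Pow(Add(Rational(3, 4), Pow(134, 2)), Rational(1, 2)) = Pow(Add(Rational(3, 4), 17956), Rational(1, 2)) = Pow(Rational(71827, 4), Rational(1, 2)) = Mul(Rational(1, 2), Pow(71827, Rational(1, 2)))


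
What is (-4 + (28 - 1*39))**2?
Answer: 225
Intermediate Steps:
(-4 + (28 - 1*39))**2 = (-4 + (28 - 39))**2 = (-4 - 11)**2 = (-15)**2 = 225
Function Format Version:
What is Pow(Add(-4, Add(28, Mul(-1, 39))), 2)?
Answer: 225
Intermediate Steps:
Pow(Add(-4, Add(28, Mul(-1, 39))), 2) = Pow(Add(-4, Add(28, -39)), 2) = Pow(Add(-4, -11), 2) = Pow(-15, 2) = 225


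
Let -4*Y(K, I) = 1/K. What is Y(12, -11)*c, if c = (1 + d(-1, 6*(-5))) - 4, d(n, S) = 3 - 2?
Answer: 1/24 ≈ 0.041667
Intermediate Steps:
Y(K, I) = -1/(4*K)
d(n, S) = 1
c = -2 (c = (1 + 1) - 4 = 2 - 4 = -2)
Y(12, -11)*c = -¼/12*(-2) = -¼*1/12*(-2) = -1/48*(-2) = 1/24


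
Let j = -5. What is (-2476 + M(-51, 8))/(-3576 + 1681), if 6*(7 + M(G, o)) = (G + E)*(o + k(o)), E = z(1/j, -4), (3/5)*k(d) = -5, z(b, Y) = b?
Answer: 111607/85275 ≈ 1.3088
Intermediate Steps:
k(d) = -25/3 (k(d) = (5/3)*(-5) = -25/3)
E = -⅕ (E = 1/(-5) = -⅕ ≈ -0.20000)
M(G, o) = -7 + (-25/3 + o)*(-⅕ + G)/6 (M(G, o) = -7 + ((G - ⅕)*(o - 25/3))/6 = -7 + ((-⅕ + G)*(-25/3 + o))/6 = -7 + ((-25/3 + o)*(-⅕ + G))/6 = -7 + (-25/3 + o)*(-⅕ + G)/6)
(-2476 + M(-51, 8))/(-3576 + 1681) = (-2476 + (-121/18 - 25/18*(-51) - 1/30*8 + (⅙)*(-51)*8))/(-3576 + 1681) = (-2476 + (-121/18 + 425/6 - 4/15 - 68))/(-1895) = (-2476 - 187/45)*(-1/1895) = -111607/45*(-1/1895) = 111607/85275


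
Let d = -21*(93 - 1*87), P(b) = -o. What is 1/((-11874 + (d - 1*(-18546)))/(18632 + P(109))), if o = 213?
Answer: 18419/6546 ≈ 2.8138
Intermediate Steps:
P(b) = -213 (P(b) = -1*213 = -213)
d = -126 (d = -21*(93 - 87) = -21*6 = -126)
1/((-11874 + (d - 1*(-18546)))/(18632 + P(109))) = 1/((-11874 + (-126 - 1*(-18546)))/(18632 - 213)) = 1/((-11874 + (-126 + 18546))/18419) = 1/((-11874 + 18420)*(1/18419)) = 1/(6546*(1/18419)) = 1/(6546/18419) = 18419/6546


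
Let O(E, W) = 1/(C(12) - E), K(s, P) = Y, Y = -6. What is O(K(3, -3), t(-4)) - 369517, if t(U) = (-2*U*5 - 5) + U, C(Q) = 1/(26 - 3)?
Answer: -51362840/139 ≈ -3.6952e+5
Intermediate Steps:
C(Q) = 1/23
K(s, P) = -6
t(U) = -5 - 9*U (t(U) = (-10*U - 5) + U = (-5 - 10*U) + U = -5 - 9*U)
O(E, W) = 1/(1/23 - E)
O(K(3, -3), t(-4)) - 369517 = -23/(-1 + 23*(-6)) - 369517 = -23/(-1 - 138) - 369517 = -23/(-139) - 369517 = -23*(-1/139) - 369517 = 23/139 - 369517 = -51362840/139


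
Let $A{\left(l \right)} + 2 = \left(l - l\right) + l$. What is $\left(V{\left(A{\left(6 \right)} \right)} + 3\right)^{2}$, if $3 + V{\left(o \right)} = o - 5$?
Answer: $1$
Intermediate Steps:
$A{\left(l \right)} = -2 + l$ ($A{\left(l \right)} = -2 + \left(\left(l - l\right) + l\right) = -2 + \left(0 + l\right) = -2 + l$)
$V{\left(o \right)} = -8 + o$ ($V{\left(o \right)} = -3 + \left(o - 5\right) = -3 + \left(-5 + o\right) = -8 + o$)
$\left(V{\left(A{\left(6 \right)} \right)} + 3\right)^{2} = \left(\left(-8 + \left(-2 + 6\right)\right) + 3\right)^{2} = \left(\left(-8 + 4\right) + 3\right)^{2} = \left(-4 + 3\right)^{2} = \left(-1\right)^{2} = 1$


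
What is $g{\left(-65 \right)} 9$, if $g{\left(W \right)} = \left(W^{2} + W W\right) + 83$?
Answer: $76797$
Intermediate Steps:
$g{\left(W \right)} = 83 + 2 W^{2}$ ($g{\left(W \right)} = \left(W^{2} + W^{2}\right) + 83 = 2 W^{2} + 83 = 83 + 2 W^{2}$)
$g{\left(-65 \right)} 9 = \left(83 + 2 \left(-65\right)^{2}\right) 9 = \left(83 + 2 \cdot 4225\right) 9 = \left(83 + 8450\right) 9 = 8533 \cdot 9 = 76797$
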